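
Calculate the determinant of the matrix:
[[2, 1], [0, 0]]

For a 2×2 matrix [[a, b], [c, d]], det = ad - bc
det = (2)(0) - (1)(0) = 0 - 0 = 0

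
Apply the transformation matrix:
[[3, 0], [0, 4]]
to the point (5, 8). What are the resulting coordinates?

Matrix multiplication:
[[3, 0], [0, 4]] × [5, 8]ᵀ
= [(3)(5) + (0)(8), (0)(5) + (4)(8)]ᵀ
= [15, 32]ᵀ
Result: (15, 32)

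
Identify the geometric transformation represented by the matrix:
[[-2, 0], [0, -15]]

This matrix represents: non-uniform scaling by sx = -2, sy = -15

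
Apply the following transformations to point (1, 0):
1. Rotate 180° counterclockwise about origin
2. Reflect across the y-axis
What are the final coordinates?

Step 1: Rotate 180° → (-1, 0)
Step 2: Reflect across y-axis → (1, 0)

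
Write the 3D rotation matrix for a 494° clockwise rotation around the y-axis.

Rotation matrix for clockwise 494° around y-axis:
A clockwise rotation by 494° is a counterclockwise rotation by -494°.
cos(-494°) = -0.6947, sin(-494°) = -0.7193
Result: [[-0.6947, 0, -0.7193], [0, 1, 0], [0.7193, 0, -0.6947]]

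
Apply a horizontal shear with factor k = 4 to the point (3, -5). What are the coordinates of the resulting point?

Shear matrix for horizontal shear with factor k = 4:
[[1, 4], [0, 1]]
Result: (3, -5) → (-17, -5)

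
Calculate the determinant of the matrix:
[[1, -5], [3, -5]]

For a 2×2 matrix [[a, b], [c, d]], det = ad - bc
det = (1)(-5) - (-5)(3) = -5 - -15 = 10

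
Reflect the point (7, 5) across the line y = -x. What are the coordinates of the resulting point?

Reflection across line y = -x: (7, 5) → (-5, -7)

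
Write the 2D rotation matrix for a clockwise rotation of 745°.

Rotation matrix formula: [[cos θ, -sin θ], [sin θ, cos θ]]
A clockwise rotation by 745° is equivalent to a counterclockwise rotation by -745°.
For θ = -745°:
cos(-745°) = 0.9063
sin(-745°) = -0.4226
Result: [[0.9063, 0.4226], [-0.4226, 0.9063]]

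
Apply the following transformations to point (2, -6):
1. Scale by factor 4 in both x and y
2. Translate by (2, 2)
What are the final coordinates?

Step 1: Scale (2, -6) by 4 → (8, -24)
Step 2: Translate by (2, 2) → (10, -22)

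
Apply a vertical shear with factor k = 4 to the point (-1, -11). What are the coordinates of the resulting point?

Shear matrix for vertical shear with factor k = 4:
[[1, 0], [4, 1]]
Result: (-1, -11) → (-1, -15)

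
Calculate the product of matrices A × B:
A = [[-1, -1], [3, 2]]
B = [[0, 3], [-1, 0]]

Matrix multiplication:
C[0][0] = -1×0 + -1×-1 = 1
C[0][1] = -1×3 + -1×0 = -3
C[1][0] = 3×0 + 2×-1 = -2
C[1][1] = 3×3 + 2×0 = 9
Result: [[1, -3], [-2, 9]]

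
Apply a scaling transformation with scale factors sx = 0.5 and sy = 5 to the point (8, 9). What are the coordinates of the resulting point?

Scaling matrix:
[[0.50, 0], [0, 5]]
Result: (8 × 0.5, 9 × 5) = (4, 45)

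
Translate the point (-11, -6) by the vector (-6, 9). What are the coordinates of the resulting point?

Translation by (-6, 9) (homogeneous matrix [[1, 0, -6], [0, 1, 9], [0, 0, 1]]):
x' = -11 + -6 = -17
y' = -6 + 9 = 3
Result: (-17, 3)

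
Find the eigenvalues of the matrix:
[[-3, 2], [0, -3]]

Characteristic equation: det(A - λI) = 0
λ² - (trace)λ + (det) = 0
trace = -3 + -3 = -6, det = (-3)(-3) - (2)(0) = 9
λ² - (-6)λ + (9) = 0
λ = (-6 ± √((-6)² - 4·(9))) / 2 = (-6 ± √0) / 2
Solving: λ = -3, -3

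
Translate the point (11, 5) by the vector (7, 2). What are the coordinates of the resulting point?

Translation by (7, 2) (homogeneous matrix [[1, 0, 7], [0, 1, 2], [0, 0, 1]]):
x' = 11 + 7 = 18
y' = 5 + 2 = 7
Result: (18, 7)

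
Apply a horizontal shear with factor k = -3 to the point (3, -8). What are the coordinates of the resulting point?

Shear matrix for horizontal shear with factor k = -3:
[[1, -3], [0, 1]]
Result: (3, -8) → (27, -8)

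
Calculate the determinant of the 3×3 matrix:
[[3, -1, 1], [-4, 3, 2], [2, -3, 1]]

Expansion along first row:
det = 3·det([[3,2],[-3,1]]) - -1·det([[-4,2],[2,1]]) + 1·det([[-4,3],[2,-3]])
    = 3·(3·1 - 2·-3) - -1·(-4·1 - 2·2) + 1·(-4·-3 - 3·2)
    = 3·9 - -1·-8 + 1·6
    = 27 + -8 + 6 = 25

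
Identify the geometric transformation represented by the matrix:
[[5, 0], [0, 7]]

This matrix represents: non-uniform scaling by sx = 5, sy = 7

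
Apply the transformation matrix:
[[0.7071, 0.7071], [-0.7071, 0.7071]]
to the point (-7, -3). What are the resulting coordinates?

Matrix multiplication:
[[0.7071, 0.7071], [-0.7071, 0.7071]] × [-7, -3]ᵀ
= [(0.7071)(-7) + (0.7071)(-3), (-0.7071)(-7) + (0.7071)(-3)]ᵀ
= [-7.0710, 2.8284]ᵀ
Result: (-7.0710, 2.8284)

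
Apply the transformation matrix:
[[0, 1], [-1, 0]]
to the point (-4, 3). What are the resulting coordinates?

Matrix multiplication:
[[0, 1], [-1, 0]] × [-4, 3]ᵀ
= [(0)(-4) + (1)(3), (-1)(-4) + (0)(3)]ᵀ
= [3, 4]ᵀ
Result: (3, 4)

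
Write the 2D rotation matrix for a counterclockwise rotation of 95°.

Rotation matrix formula: [[cos θ, -sin θ], [sin θ, cos θ]]
For θ = 95°:
cos(95°) = -0.0872
sin(95°) = 0.9962
Result: [[-0.0872, -0.9962], [0.9962, -0.0872]]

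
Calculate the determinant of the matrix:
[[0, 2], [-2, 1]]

For a 2×2 matrix [[a, b], [c, d]], det = ad - bc
det = (0)(1) - (2)(-2) = 0 - -4 = 4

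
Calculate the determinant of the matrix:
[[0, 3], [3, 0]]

For a 2×2 matrix [[a, b], [c, d]], det = ad - bc
det = (0)(0) - (3)(3) = 0 - 9 = -9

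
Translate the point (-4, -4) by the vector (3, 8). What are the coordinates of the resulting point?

Translation by (3, 8) (homogeneous matrix [[1, 0, 3], [0, 1, 8], [0, 0, 1]]):
x' = -4 + 3 = -1
y' = -4 + 8 = 4
Result: (-1, 4)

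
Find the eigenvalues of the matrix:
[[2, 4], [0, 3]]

Characteristic equation: det(A - λI) = 0
λ² - (trace)λ + (det) = 0
trace = 2 + 3 = 5, det = (2)(3) - (4)(0) = 6
λ² - (5)λ + (6) = 0
λ = (5 ± √((5)² - 4·(6))) / 2 = (5 ± √1) / 2
Solving: λ = 2, 3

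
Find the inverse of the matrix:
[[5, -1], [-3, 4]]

For [[a,b],[c,d]], inverse = (1/det)·[[d,-b],[-c,a]]
det = (5)(4) - (-1)(-3) = 20 - 3 = 17
Inverse = (1/17)·[[4, 1], [3, 5]]
= [[4/17, 1/17], [3/17, 5/17]]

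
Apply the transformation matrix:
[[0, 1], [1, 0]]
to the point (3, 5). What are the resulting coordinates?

Matrix multiplication:
[[0, 1], [1, 0]] × [3, 5]ᵀ
= [(0)(3) + (1)(5), (1)(3) + (0)(5)]ᵀ
= [5, 3]ᵀ
Result: (5, 3)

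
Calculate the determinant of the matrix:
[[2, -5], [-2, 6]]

For a 2×2 matrix [[a, b], [c, d]], det = ad - bc
det = (2)(6) - (-5)(-2) = 12 - 10 = 2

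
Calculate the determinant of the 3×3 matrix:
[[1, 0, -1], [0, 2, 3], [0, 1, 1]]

Expansion along first row:
det = 1·det([[2,3],[1,1]]) - 0·det([[0,3],[0,1]]) + -1·det([[0,2],[0,1]])
    = 1·(2·1 - 3·1) - 0·(0·1 - 3·0) + -1·(0·1 - 2·0)
    = 1·-1 - 0·0 + -1·0
    = -1 + 0 + 0 = -1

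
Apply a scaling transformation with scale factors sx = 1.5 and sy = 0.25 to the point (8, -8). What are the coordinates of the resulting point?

Scaling matrix:
[[1.50, 0], [0, 0.25]]
Result: (8 × 1.5, -8 × 0.25) = (12, -2)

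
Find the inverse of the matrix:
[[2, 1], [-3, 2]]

For [[a,b],[c,d]], inverse = (1/det)·[[d,-b],[-c,a]]
det = (2)(2) - (1)(-3) = 4 - -3 = 7
Inverse = (1/7)·[[2, -1], [3, 2]]
= [[2/7, -1/7], [3/7, 2/7]]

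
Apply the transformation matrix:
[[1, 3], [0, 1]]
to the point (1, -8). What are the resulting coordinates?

Matrix multiplication:
[[1, 3], [0, 1]] × [1, -8]ᵀ
= [(1)(1) + (3)(-8), (0)(1) + (1)(-8)]ᵀ
= [-23, -8]ᵀ
Result: (-23, -8)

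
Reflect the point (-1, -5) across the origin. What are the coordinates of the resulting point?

Reflection across origin: (-1, -5) → (1, 5)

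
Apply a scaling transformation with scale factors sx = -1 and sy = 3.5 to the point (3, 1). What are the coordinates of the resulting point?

Scaling matrix:
[[-1, 0], [0, 3.50]]
Result: (3 × -1, 1 × 3.5) = (-3, 3.5)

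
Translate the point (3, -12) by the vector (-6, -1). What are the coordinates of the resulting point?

Translation by (-6, -1) (homogeneous matrix [[1, 0, -6], [0, 1, -1], [0, 0, 1]]):
x' = 3 + -6 = -3
y' = -12 + -1 = -13
Result: (-3, -13)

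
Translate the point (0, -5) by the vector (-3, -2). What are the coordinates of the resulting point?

Translation by (-3, -2) (homogeneous matrix [[1, 0, -3], [0, 1, -2], [0, 0, 1]]):
x' = 0 + -3 = -3
y' = -5 + -2 = -7
Result: (-3, -7)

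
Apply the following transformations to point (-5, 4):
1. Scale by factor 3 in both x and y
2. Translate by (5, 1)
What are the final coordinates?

Step 1: Scale (-5, 4) by 3 → (-15, 12)
Step 2: Translate by (5, 1) → (-10, 13)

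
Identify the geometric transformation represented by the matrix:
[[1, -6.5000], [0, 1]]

This matrix represents: horizontal shear with factor -6.5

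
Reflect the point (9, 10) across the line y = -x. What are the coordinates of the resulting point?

Reflection across line y = -x: (9, 10) → (-10, -9)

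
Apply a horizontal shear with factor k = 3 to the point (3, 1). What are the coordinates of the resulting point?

Shear matrix for horizontal shear with factor k = 3:
[[1, 3], [0, 1]]
Result: (3, 1) → (6, 1)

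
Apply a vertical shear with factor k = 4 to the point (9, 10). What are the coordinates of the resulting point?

Shear matrix for vertical shear with factor k = 4:
[[1, 0], [4, 1]]
Result: (9, 10) → (9, 46)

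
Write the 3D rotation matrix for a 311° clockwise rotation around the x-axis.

Rotation matrix for clockwise 311° around x-axis:
A clockwise rotation by 311° is a counterclockwise rotation by -311°.
cos(-311°) = 0.6561, sin(-311°) = 0.7547
Result: [[1, 0, 0], [0, 0.6561, -0.7547], [0, 0.7547, 0.6561]]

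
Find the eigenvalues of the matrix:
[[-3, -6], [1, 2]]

Characteristic equation: det(A - λI) = 0
λ² - (trace)λ + (det) = 0
trace = -3 + 2 = -1, det = (-3)(2) - (-6)(1) = 0
λ² - (-1)λ + (0) = 0
λ = (-1 ± √((-1)² - 4·(0))) / 2 = (-1 ± √1) / 2
Solving: λ = -1, 0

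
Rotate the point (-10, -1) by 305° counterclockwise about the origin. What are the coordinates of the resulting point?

Rotation matrix for 305°: [[cos 305°, -sin 305°], [sin 305°, cos 305°]] ≈ [[0.573576, 0.819152], [-0.819152, 0.573576]]
[[0.573576, 0.819152], [-0.819152, 0.573576]] × [-10, -1]ᵀ ≈ [-6.5549, 7.6179]ᵀ
Result: (-6.5549, 7.6179)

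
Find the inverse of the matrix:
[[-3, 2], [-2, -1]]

For [[a,b],[c,d]], inverse = (1/det)·[[d,-b],[-c,a]]
det = (-3)(-1) - (2)(-2) = 3 - -4 = 7
Inverse = (1/7)·[[-1, -2], [2, -3]]
= [[-1/7, -2/7], [2/7, -3/7]]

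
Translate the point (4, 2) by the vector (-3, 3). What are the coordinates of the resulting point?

Translation by (-3, 3) (homogeneous matrix [[1, 0, -3], [0, 1, 3], [0, 0, 1]]):
x' = 4 + -3 = 1
y' = 2 + 3 = 5
Result: (1, 5)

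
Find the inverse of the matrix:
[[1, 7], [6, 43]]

For [[a,b],[c,d]], inverse = (1/det)·[[d,-b],[-c,a]]
det = (1)(43) - (7)(6) = 43 - 42 = 1
Inverse = [[43, -7], [-6, 1]]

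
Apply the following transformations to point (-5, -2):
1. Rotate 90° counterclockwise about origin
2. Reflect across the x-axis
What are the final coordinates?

Step 1: Rotate 90° → (2, -5)
Step 2: Reflect across x-axis → (2, 5)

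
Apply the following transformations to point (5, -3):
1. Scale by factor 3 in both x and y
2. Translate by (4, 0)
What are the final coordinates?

Step 1: Scale (5, -3) by 3 → (15, -9)
Step 2: Translate by (4, 0) → (19, -9)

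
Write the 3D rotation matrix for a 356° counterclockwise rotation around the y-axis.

Rotation matrix for counterclockwise 356° around y-axis:
cos(356°) = 0.9976, sin(356°) = -0.0698
Result: [[0.9976, 0, -0.0698], [0, 1, 0], [0.0698, 0, 0.9976]]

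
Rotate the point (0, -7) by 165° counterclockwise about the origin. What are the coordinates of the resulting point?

Rotation matrix for 165°: [[cos 165°, -sin 165°], [sin 165°, cos 165°]] ≈ [[-0.965926, -0.258819], [0.258819, -0.965926]]
[[-0.965926, -0.258819], [0.258819, -0.965926]] × [0, -7]ᵀ ≈ [1.8117, 6.7615]ᵀ
Result: (1.8117, 6.7615)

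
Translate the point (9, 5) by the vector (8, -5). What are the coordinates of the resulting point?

Translation by (8, -5) (homogeneous matrix [[1, 0, 8], [0, 1, -5], [0, 0, 1]]):
x' = 9 + 8 = 17
y' = 5 + -5 = 0
Result: (17, 0)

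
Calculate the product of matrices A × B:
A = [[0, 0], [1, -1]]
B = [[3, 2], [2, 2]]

Matrix multiplication:
C[0][0] = 0×3 + 0×2 = 0
C[0][1] = 0×2 + 0×2 = 0
C[1][0] = 1×3 + -1×2 = 1
C[1][1] = 1×2 + -1×2 = 0
Result: [[0, 0], [1, 0]]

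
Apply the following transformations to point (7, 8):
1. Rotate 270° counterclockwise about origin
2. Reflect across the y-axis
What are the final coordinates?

Step 1: Rotate 270° → (8, -7)
Step 2: Reflect across y-axis → (-8, -7)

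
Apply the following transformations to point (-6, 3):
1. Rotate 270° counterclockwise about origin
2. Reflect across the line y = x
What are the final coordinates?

Step 1: Rotate 270° → (3, 6)
Step 2: Reflect across line y = x → (6, 3)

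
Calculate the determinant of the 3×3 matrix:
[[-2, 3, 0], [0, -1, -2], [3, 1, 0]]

Expansion along first row:
det = -2·det([[-1,-2],[1,0]]) - 3·det([[0,-2],[3,0]]) + 0·det([[0,-1],[3,1]])
    = -2·(-1·0 - -2·1) - 3·(0·0 - -2·3) + 0·(0·1 - -1·3)
    = -2·2 - 3·6 + 0·3
    = -4 + -18 + 0 = -22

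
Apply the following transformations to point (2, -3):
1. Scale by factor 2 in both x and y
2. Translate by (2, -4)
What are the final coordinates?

Step 1: Scale (2, -3) by 2 → (4, -6)
Step 2: Translate by (2, -4) → (6, -10)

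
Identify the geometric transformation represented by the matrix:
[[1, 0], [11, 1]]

This matrix represents: vertical shear with factor 11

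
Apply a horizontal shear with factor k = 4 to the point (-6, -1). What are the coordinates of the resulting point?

Shear matrix for horizontal shear with factor k = 4:
[[1, 4], [0, 1]]
Result: (-6, -1) → (-10, -1)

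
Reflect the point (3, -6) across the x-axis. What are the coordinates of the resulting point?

Reflection across x-axis: (3, -6) → (3, 6)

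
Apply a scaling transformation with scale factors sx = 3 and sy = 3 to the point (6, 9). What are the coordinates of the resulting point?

Scaling matrix:
[[3, 0], [0, 3]]
Result: (6 × 3, 9 × 3) = (18, 27)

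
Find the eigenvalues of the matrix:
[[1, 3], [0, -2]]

Characteristic equation: det(A - λI) = 0
λ² - (trace)λ + (det) = 0
trace = 1 + -2 = -1, det = (1)(-2) - (3)(0) = -2
λ² - (-1)λ + (-2) = 0
λ = (-1 ± √((-1)² - 4·(-2))) / 2 = (-1 ± √9) / 2
Solving: λ = -2, 1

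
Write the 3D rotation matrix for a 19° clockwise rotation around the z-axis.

Rotation matrix for clockwise 19° around z-axis:
A clockwise rotation by 19° is a counterclockwise rotation by -19°.
cos(-19°) = 0.9455, sin(-19°) = -0.3256
Result: [[0.9455, 0.3256, 0], [-0.3256, 0.9455, 0], [0, 0, 1]]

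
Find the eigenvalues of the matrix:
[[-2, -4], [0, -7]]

Characteristic equation: det(A - λI) = 0
λ² - (trace)λ + (det) = 0
trace = -2 + -7 = -9, det = (-2)(-7) - (-4)(0) = 14
λ² - (-9)λ + (14) = 0
λ = (-9 ± √((-9)² - 4·(14))) / 2 = (-9 ± √25) / 2
Solving: λ = -7, -2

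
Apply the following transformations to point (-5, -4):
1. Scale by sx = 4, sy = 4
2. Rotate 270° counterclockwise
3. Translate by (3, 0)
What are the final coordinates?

Step 1: Scale → (-20, -16)
Step 2: Rotate 270° → (-16, 20)
Step 3: Translate → (-13, 20)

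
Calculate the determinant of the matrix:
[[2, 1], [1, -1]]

For a 2×2 matrix [[a, b], [c, d]], det = ad - bc
det = (2)(-1) - (1)(1) = -2 - 1 = -3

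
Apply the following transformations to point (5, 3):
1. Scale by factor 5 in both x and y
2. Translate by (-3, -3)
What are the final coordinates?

Step 1: Scale (5, 3) by 5 → (25, 15)
Step 2: Translate by (-3, -3) → (22, 12)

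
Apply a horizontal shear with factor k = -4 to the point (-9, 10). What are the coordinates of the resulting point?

Shear matrix for horizontal shear with factor k = -4:
[[1, -4], [0, 1]]
Result: (-9, 10) → (-49, 10)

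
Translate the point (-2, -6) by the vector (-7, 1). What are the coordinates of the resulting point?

Translation by (-7, 1) (homogeneous matrix [[1, 0, -7], [0, 1, 1], [0, 0, 1]]):
x' = -2 + -7 = -9
y' = -6 + 1 = -5
Result: (-9, -5)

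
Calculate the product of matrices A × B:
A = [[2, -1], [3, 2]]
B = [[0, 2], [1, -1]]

Matrix multiplication:
C[0][0] = 2×0 + -1×1 = -1
C[0][1] = 2×2 + -1×-1 = 5
C[1][0] = 3×0 + 2×1 = 2
C[1][1] = 3×2 + 2×-1 = 4
Result: [[-1, 5], [2, 4]]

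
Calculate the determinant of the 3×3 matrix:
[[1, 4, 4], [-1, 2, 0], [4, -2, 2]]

Expansion along first row:
det = 1·det([[2,0],[-2,2]]) - 4·det([[-1,0],[4,2]]) + 4·det([[-1,2],[4,-2]])
    = 1·(2·2 - 0·-2) - 4·(-1·2 - 0·4) + 4·(-1·-2 - 2·4)
    = 1·4 - 4·-2 + 4·-6
    = 4 + 8 + -24 = -12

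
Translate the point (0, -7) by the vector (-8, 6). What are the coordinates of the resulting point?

Translation by (-8, 6) (homogeneous matrix [[1, 0, -8], [0, 1, 6], [0, 0, 1]]):
x' = 0 + -8 = -8
y' = -7 + 6 = -1
Result: (-8, -1)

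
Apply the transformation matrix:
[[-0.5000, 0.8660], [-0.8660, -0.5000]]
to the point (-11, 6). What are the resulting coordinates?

Matrix multiplication:
[[-0.5000, 0.8660], [-0.8660, -0.5000]] × [-11, 6]ᵀ
= [(-0.5000)(-11) + (0.8660)(6), (-0.8660)(-11) + (-0.5000)(6)]ᵀ
= [10.6960, 6.5260]ᵀ
Result: (10.6960, 6.5260)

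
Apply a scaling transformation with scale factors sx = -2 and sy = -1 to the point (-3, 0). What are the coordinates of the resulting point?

Scaling matrix:
[[-2, 0], [0, -1]]
Result: (-3 × -2, 0 × -1) = (6, 0)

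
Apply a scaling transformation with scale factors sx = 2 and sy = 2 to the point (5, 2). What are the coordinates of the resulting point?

Scaling matrix:
[[2, 0], [0, 2]]
Result: (5 × 2, 2 × 2) = (10, 4)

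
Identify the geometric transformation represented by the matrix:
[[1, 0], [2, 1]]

This matrix represents: vertical shear with factor 2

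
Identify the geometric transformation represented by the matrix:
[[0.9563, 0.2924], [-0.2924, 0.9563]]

This matrix represents: rotation by 343° counterclockwise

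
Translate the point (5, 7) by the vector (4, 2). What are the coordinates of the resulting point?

Translation by (4, 2) (homogeneous matrix [[1, 0, 4], [0, 1, 2], [0, 0, 1]]):
x' = 5 + 4 = 9
y' = 7 + 2 = 9
Result: (9, 9)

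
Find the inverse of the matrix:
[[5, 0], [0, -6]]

For [[a,b],[c,d]], inverse = (1/det)·[[d,-b],[-c,a]]
det = (5)(-6) - (0)(0) = -30 - 0 = -30
Inverse = (1/-30)·[[-6, 0], [0, 5]]
= [[1/5, 0], [0, -1/6]]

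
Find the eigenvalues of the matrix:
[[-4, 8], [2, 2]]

Characteristic equation: det(A - λI) = 0
λ² - (trace)λ + (det) = 0
trace = -4 + 2 = -2, det = (-4)(2) - (8)(2) = -24
λ² - (-2)λ + (-24) = 0
λ = (-2 ± √((-2)² - 4·(-24))) / 2 = (-2 ± √100) / 2
Solving: λ = -6, 4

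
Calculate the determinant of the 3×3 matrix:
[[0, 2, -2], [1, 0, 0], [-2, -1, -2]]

Expansion along first row:
det = 0·det([[0,0],[-1,-2]]) - 2·det([[1,0],[-2,-2]]) + -2·det([[1,0],[-2,-1]])
    = 0·(0·-2 - 0·-1) - 2·(1·-2 - 0·-2) + -2·(1·-1 - 0·-2)
    = 0·0 - 2·-2 + -2·-1
    = 0 + 4 + 2 = 6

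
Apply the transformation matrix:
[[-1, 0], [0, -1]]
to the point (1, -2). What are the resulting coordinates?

Matrix multiplication:
[[-1, 0], [0, -1]] × [1, -2]ᵀ
= [(-1)(1) + (0)(-2), (0)(1) + (-1)(-2)]ᵀ
= [-1, 2]ᵀ
Result: (-1, 2)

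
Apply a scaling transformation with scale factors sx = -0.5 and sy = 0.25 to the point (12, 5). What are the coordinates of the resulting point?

Scaling matrix:
[[-0.50, 0], [0, 0.25]]
Result: (12 × -0.5, 5 × 0.25) = (-6, 1.25)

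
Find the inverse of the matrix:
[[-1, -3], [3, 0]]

For [[a,b],[c,d]], inverse = (1/det)·[[d,-b],[-c,a]]
det = (-1)(0) - (-3)(3) = 0 - -9 = 9
Inverse = (1/9)·[[0, 3], [-3, -1]]
= [[0, 1/3], [-1/3, -1/9]]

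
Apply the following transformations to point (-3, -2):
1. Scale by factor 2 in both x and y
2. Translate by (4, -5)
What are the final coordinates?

Step 1: Scale (-3, -2) by 2 → (-6, -4)
Step 2: Translate by (4, -5) → (-2, -9)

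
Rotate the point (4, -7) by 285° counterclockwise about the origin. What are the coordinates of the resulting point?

Rotation matrix for 285°: [[cos 285°, -sin 285°], [sin 285°, cos 285°]] ≈ [[0.258819, 0.965926], [-0.965926, 0.258819]]
[[0.258819, 0.965926], [-0.965926, 0.258819]] × [4, -7]ᵀ ≈ [-5.7262, -5.6754]ᵀ
Result: (-5.7262, -5.6754)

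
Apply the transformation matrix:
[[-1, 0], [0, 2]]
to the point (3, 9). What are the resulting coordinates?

Matrix multiplication:
[[-1, 0], [0, 2]] × [3, 9]ᵀ
= [(-1)(3) + (0)(9), (0)(3) + (2)(9)]ᵀ
= [-3, 18]ᵀ
Result: (-3, 18)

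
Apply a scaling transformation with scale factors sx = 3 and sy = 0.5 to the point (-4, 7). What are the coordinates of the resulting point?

Scaling matrix:
[[3, 0], [0, 0.50]]
Result: (-4 × 3, 7 × 0.5) = (-12, 3.5)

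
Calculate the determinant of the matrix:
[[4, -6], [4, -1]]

For a 2×2 matrix [[a, b], [c, d]], det = ad - bc
det = (4)(-1) - (-6)(4) = -4 - -24 = 20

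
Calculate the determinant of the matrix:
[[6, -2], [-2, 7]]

For a 2×2 matrix [[a, b], [c, d]], det = ad - bc
det = (6)(7) - (-2)(-2) = 42 - 4 = 38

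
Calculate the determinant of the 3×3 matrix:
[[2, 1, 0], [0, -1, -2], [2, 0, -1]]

Expansion along first row:
det = 2·det([[-1,-2],[0,-1]]) - 1·det([[0,-2],[2,-1]]) + 0·det([[0,-1],[2,0]])
    = 2·(-1·-1 - -2·0) - 1·(0·-1 - -2·2) + 0·(0·0 - -1·2)
    = 2·1 - 1·4 + 0·2
    = 2 + -4 + 0 = -2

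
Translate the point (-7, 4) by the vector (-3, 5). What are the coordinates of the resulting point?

Translation by (-3, 5) (homogeneous matrix [[1, 0, -3], [0, 1, 5], [0, 0, 1]]):
x' = -7 + -3 = -10
y' = 4 + 5 = 9
Result: (-10, 9)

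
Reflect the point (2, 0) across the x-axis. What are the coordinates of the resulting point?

Reflection across x-axis: (2, 0) → (2, 0)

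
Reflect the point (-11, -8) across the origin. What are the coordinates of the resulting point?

Reflection across origin: (-11, -8) → (11, 8)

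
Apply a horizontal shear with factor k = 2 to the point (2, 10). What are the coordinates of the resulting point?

Shear matrix for horizontal shear with factor k = 2:
[[1, 2], [0, 1]]
Result: (2, 10) → (22, 10)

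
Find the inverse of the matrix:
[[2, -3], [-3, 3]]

For [[a,b],[c,d]], inverse = (1/det)·[[d,-b],[-c,a]]
det = (2)(3) - (-3)(-3) = 6 - 9 = -3
Inverse = (1/-3)·[[3, 3], [3, 2]]
= [[-1, -1], [-1, -2/3]]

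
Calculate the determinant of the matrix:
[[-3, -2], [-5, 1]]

For a 2×2 matrix [[a, b], [c, d]], det = ad - bc
det = (-3)(1) - (-2)(-5) = -3 - 10 = -13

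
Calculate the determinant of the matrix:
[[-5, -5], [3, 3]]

For a 2×2 matrix [[a, b], [c, d]], det = ad - bc
det = (-5)(3) - (-5)(3) = -15 - -15 = 0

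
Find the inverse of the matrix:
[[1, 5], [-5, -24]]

For [[a,b],[c,d]], inverse = (1/det)·[[d,-b],[-c,a]]
det = (1)(-24) - (5)(-5) = -24 - -25 = 1
Inverse = [[-24, -5], [5, 1]]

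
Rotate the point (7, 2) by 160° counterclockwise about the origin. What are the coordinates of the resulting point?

Rotation matrix for 160°: [[cos 160°, -sin 160°], [sin 160°, cos 160°]] ≈ [[-0.939693, -0.342020], [0.342020, -0.939693]]
[[-0.939693, -0.342020], [0.342020, -0.939693]] × [7, 2]ᵀ ≈ [-7.2619, 0.5148]ᵀ
Result: (-7.2619, 0.5148)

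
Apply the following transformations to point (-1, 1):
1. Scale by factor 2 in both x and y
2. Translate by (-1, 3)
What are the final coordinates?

Step 1: Scale (-1, 1) by 2 → (-2, 2)
Step 2: Translate by (-1, 3) → (-3, 5)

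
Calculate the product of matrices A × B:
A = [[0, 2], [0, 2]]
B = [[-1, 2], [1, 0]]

Matrix multiplication:
C[0][0] = 0×-1 + 2×1 = 2
C[0][1] = 0×2 + 2×0 = 0
C[1][0] = 0×-1 + 2×1 = 2
C[1][1] = 0×2 + 2×0 = 0
Result: [[2, 0], [2, 0]]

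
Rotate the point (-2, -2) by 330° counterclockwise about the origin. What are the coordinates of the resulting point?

Rotation matrix for 330°: [[cos 330°, -sin 330°], [sin 330°, cos 330°]] ≈ [[0.866025, 0.500000], [-0.500000, 0.866025]]
[[0.866025, 0.500000], [-0.500000, 0.866025]] × [-2, -2]ᵀ ≈ [-2.7321, -0.7321]ᵀ
Result: (-2.7321, -0.7321)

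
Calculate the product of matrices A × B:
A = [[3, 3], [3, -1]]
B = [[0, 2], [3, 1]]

Matrix multiplication:
C[0][0] = 3×0 + 3×3 = 9
C[0][1] = 3×2 + 3×1 = 9
C[1][0] = 3×0 + -1×3 = -3
C[1][1] = 3×2 + -1×1 = 5
Result: [[9, 9], [-3, 5]]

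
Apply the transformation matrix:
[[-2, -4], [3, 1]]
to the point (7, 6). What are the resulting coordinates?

Matrix multiplication:
[[-2, -4], [3, 1]] × [7, 6]ᵀ
= [(-2)(7) + (-4)(6), (3)(7) + (1)(6)]ᵀ
= [-38, 27]ᵀ
Result: (-38, 27)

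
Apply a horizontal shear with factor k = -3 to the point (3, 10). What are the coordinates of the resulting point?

Shear matrix for horizontal shear with factor k = -3:
[[1, -3], [0, 1]]
Result: (3, 10) → (-27, 10)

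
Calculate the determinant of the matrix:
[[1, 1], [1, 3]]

For a 2×2 matrix [[a, b], [c, d]], det = ad - bc
det = (1)(3) - (1)(1) = 3 - 1 = 2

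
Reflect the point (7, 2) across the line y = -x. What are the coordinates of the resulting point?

Reflection across line y = -x: (7, 2) → (-2, -7)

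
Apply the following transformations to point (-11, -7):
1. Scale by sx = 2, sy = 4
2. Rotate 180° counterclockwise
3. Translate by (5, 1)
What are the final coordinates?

Step 1: Scale → (-22, -28)
Step 2: Rotate 180° → (22, 28)
Step 3: Translate → (27, 29)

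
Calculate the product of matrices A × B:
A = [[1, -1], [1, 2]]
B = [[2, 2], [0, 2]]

Matrix multiplication:
C[0][0] = 1×2 + -1×0 = 2
C[0][1] = 1×2 + -1×2 = 0
C[1][0] = 1×2 + 2×0 = 2
C[1][1] = 1×2 + 2×2 = 6
Result: [[2, 0], [2, 6]]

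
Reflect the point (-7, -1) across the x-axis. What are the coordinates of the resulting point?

Reflection across x-axis: (-7, -1) → (-7, 1)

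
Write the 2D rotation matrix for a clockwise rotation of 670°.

Rotation matrix formula: [[cos θ, -sin θ], [sin θ, cos θ]]
A clockwise rotation by 670° is equivalent to a counterclockwise rotation by -670°.
For θ = -670°:
cos(-670°) = 0.6428
sin(-670°) = 0.7660
Result: [[0.6428, -0.7660], [0.7660, 0.6428]]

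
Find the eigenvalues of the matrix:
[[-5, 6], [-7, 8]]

Characteristic equation: det(A - λI) = 0
λ² - (trace)λ + (det) = 0
trace = -5 + 8 = 3, det = (-5)(8) - (6)(-7) = 2
λ² - (3)λ + (2) = 0
λ = (3 ± √((3)² - 4·(2))) / 2 = (3 ± √1) / 2
Solving: λ = 1, 2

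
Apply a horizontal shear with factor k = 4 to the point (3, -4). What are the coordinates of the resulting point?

Shear matrix for horizontal shear with factor k = 4:
[[1, 4], [0, 1]]
Result: (3, -4) → (-13, -4)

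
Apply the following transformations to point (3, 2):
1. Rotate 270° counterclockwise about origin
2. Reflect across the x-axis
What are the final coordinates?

Step 1: Rotate 270° → (2, -3)
Step 2: Reflect across x-axis → (2, 3)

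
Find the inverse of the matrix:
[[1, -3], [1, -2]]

For [[a,b],[c,d]], inverse = (1/det)·[[d,-b],[-c,a]]
det = (1)(-2) - (-3)(1) = -2 - -3 = 1
Inverse = [[-2, 3], [-1, 1]]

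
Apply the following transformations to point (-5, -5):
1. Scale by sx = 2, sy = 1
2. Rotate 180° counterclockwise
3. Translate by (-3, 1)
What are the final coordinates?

Step 1: Scale → (-10, -5)
Step 2: Rotate 180° → (10, 5)
Step 3: Translate → (7, 6)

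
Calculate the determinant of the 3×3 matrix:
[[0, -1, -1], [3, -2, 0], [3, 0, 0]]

Expansion along first row:
det = 0·det([[-2,0],[0,0]]) - -1·det([[3,0],[3,0]]) + -1·det([[3,-2],[3,0]])
    = 0·(-2·0 - 0·0) - -1·(3·0 - 0·3) + -1·(3·0 - -2·3)
    = 0·0 - -1·0 + -1·6
    = 0 + 0 + -6 = -6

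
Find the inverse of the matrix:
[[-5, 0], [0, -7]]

For [[a,b],[c,d]], inverse = (1/det)·[[d,-b],[-c,a]]
det = (-5)(-7) - (0)(0) = 35 - 0 = 35
Inverse = (1/35)·[[-7, 0], [0, -5]]
= [[-1/5, 0], [0, -1/7]]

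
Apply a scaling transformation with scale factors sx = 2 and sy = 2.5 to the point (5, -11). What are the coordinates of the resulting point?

Scaling matrix:
[[2, 0], [0, 2.50]]
Result: (5 × 2, -11 × 2.5) = (10, -27.5)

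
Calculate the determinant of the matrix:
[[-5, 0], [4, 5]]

For a 2×2 matrix [[a, b], [c, d]], det = ad - bc
det = (-5)(5) - (0)(4) = -25 - 0 = -25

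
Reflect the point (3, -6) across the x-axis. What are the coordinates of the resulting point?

Reflection across x-axis: (3, -6) → (3, 6)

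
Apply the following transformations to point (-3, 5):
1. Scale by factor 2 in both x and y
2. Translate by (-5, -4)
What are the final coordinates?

Step 1: Scale (-3, 5) by 2 → (-6, 10)
Step 2: Translate by (-5, -4) → (-11, 6)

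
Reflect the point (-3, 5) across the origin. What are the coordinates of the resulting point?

Reflection across origin: (-3, 5) → (3, -5)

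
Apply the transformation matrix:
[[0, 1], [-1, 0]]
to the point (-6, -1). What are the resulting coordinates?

Matrix multiplication:
[[0, 1], [-1, 0]] × [-6, -1]ᵀ
= [(0)(-6) + (1)(-1), (-1)(-6) + (0)(-1)]ᵀ
= [-1, 6]ᵀ
Result: (-1, 6)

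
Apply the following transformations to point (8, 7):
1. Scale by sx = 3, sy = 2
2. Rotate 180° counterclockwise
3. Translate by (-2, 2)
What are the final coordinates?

Step 1: Scale → (24, 14)
Step 2: Rotate 180° → (-24, -14)
Step 3: Translate → (-26, -12)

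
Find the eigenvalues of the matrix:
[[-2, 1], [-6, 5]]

Characteristic equation: det(A - λI) = 0
λ² - (trace)λ + (det) = 0
trace = -2 + 5 = 3, det = (-2)(5) - (1)(-6) = -4
λ² - (3)λ + (-4) = 0
λ = (3 ± √((3)² - 4·(-4))) / 2 = (3 ± √25) / 2
Solving: λ = -1, 4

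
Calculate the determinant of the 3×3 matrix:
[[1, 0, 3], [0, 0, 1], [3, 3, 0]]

Expansion along first row:
det = 1·det([[0,1],[3,0]]) - 0·det([[0,1],[3,0]]) + 3·det([[0,0],[3,3]])
    = 1·(0·0 - 1·3) - 0·(0·0 - 1·3) + 3·(0·3 - 0·3)
    = 1·-3 - 0·-3 + 3·0
    = -3 + 0 + 0 = -3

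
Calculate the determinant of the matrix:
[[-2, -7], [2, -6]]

For a 2×2 matrix [[a, b], [c, d]], det = ad - bc
det = (-2)(-6) - (-7)(2) = 12 - -14 = 26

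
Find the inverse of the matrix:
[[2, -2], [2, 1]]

For [[a,b],[c,d]], inverse = (1/det)·[[d,-b],[-c,a]]
det = (2)(1) - (-2)(2) = 2 - -4 = 6
Inverse = (1/6)·[[1, 2], [-2, 2]]
= [[1/6, 1/3], [-1/3, 1/3]]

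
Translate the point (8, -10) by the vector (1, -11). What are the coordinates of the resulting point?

Translation by (1, -11) (homogeneous matrix [[1, 0, 1], [0, 1, -11], [0, 0, 1]]):
x' = 8 + 1 = 9
y' = -10 + -11 = -21
Result: (9, -21)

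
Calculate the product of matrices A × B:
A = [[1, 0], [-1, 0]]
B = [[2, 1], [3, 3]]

Matrix multiplication:
C[0][0] = 1×2 + 0×3 = 2
C[0][1] = 1×1 + 0×3 = 1
C[1][0] = -1×2 + 0×3 = -2
C[1][1] = -1×1 + 0×3 = -1
Result: [[2, 1], [-2, -1]]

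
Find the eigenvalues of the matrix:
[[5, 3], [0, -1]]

Characteristic equation: det(A - λI) = 0
λ² - (trace)λ + (det) = 0
trace = 5 + -1 = 4, det = (5)(-1) - (3)(0) = -5
λ² - (4)λ + (-5) = 0
λ = (4 ± √((4)² - 4·(-5))) / 2 = (4 ± √36) / 2
Solving: λ = -1, 5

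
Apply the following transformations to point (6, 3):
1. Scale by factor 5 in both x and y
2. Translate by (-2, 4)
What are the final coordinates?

Step 1: Scale (6, 3) by 5 → (30, 15)
Step 2: Translate by (-2, 4) → (28, 19)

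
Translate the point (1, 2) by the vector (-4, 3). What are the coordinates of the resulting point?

Translation by (-4, 3) (homogeneous matrix [[1, 0, -4], [0, 1, 3], [0, 0, 1]]):
x' = 1 + -4 = -3
y' = 2 + 3 = 5
Result: (-3, 5)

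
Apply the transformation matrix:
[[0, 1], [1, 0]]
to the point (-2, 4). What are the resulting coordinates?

Matrix multiplication:
[[0, 1], [1, 0]] × [-2, 4]ᵀ
= [(0)(-2) + (1)(4), (1)(-2) + (0)(4)]ᵀ
= [4, -2]ᵀ
Result: (4, -2)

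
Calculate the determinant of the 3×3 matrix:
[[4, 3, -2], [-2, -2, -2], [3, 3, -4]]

Expansion along first row:
det = 4·det([[-2,-2],[3,-4]]) - 3·det([[-2,-2],[3,-4]]) + -2·det([[-2,-2],[3,3]])
    = 4·(-2·-4 - -2·3) - 3·(-2·-4 - -2·3) + -2·(-2·3 - -2·3)
    = 4·14 - 3·14 + -2·0
    = 56 + -42 + 0 = 14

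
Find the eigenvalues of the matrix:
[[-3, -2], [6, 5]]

Characteristic equation: det(A - λI) = 0
λ² - (trace)λ + (det) = 0
trace = -3 + 5 = 2, det = (-3)(5) - (-2)(6) = -3
λ² - (2)λ + (-3) = 0
λ = (2 ± √((2)² - 4·(-3))) / 2 = (2 ± √16) / 2
Solving: λ = -1, 3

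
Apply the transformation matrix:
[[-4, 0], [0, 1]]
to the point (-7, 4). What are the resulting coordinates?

Matrix multiplication:
[[-4, 0], [0, 1]] × [-7, 4]ᵀ
= [(-4)(-7) + (0)(4), (0)(-7) + (1)(4)]ᵀ
= [28, 4]ᵀ
Result: (28, 4)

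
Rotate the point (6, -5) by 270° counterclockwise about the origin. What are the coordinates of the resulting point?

Rotation matrix for 270°: [[cos 270°, -sin 270°], [sin 270°, cos 270°]] = [[0, 1], [-1, 0]]
[[0, 1], [-1, 0]] × [6, -5]ᵀ = [-5, -6]ᵀ
Result: (-5, -6)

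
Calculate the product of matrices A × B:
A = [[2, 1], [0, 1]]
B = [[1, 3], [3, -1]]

Matrix multiplication:
C[0][0] = 2×1 + 1×3 = 5
C[0][1] = 2×3 + 1×-1 = 5
C[1][0] = 0×1 + 1×3 = 3
C[1][1] = 0×3 + 1×-1 = -1
Result: [[5, 5], [3, -1]]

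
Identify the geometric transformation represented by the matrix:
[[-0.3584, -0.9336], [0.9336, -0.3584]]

This matrix represents: rotation by 111° counterclockwise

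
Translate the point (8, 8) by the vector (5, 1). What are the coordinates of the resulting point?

Translation by (5, 1) (homogeneous matrix [[1, 0, 5], [0, 1, 1], [0, 0, 1]]):
x' = 8 + 5 = 13
y' = 8 + 1 = 9
Result: (13, 9)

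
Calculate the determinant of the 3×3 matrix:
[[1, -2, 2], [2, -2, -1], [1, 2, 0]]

Expansion along first row:
det = 1·det([[-2,-1],[2,0]]) - -2·det([[2,-1],[1,0]]) + 2·det([[2,-2],[1,2]])
    = 1·(-2·0 - -1·2) - -2·(2·0 - -1·1) + 2·(2·2 - -2·1)
    = 1·2 - -2·1 + 2·6
    = 2 + 2 + 12 = 16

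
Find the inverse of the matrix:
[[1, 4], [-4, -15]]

For [[a,b],[c,d]], inverse = (1/det)·[[d,-b],[-c,a]]
det = (1)(-15) - (4)(-4) = -15 - -16 = 1
Inverse = [[-15, -4], [4, 1]]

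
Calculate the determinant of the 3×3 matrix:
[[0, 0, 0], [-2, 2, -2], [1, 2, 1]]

Expansion along first row:
det = 0·det([[2,-2],[2,1]]) - 0·det([[-2,-2],[1,1]]) + 0·det([[-2,2],[1,2]])
    = 0·(2·1 - -2·2) - 0·(-2·1 - -2·1) + 0·(-2·2 - 2·1)
    = 0·6 - 0·0 + 0·-6
    = 0 + 0 + 0 = 0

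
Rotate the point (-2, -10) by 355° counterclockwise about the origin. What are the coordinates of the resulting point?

Rotation matrix for 355°: [[cos 355°, -sin 355°], [sin 355°, cos 355°]] ≈ [[0.996195, 0.087156], [-0.087156, 0.996195]]
[[0.996195, 0.087156], [-0.087156, 0.996195]] × [-2, -10]ᵀ ≈ [-2.8639, -9.7876]ᵀ
Result: (-2.8639, -9.7876)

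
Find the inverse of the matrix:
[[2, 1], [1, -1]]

For [[a,b],[c,d]], inverse = (1/det)·[[d,-b],[-c,a]]
det = (2)(-1) - (1)(1) = -2 - 1 = -3
Inverse = (1/-3)·[[-1, -1], [-1, 2]]
= [[1/3, 1/3], [1/3, -2/3]]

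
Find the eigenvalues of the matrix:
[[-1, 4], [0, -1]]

Characteristic equation: det(A - λI) = 0
λ² - (trace)λ + (det) = 0
trace = -1 + -1 = -2, det = (-1)(-1) - (4)(0) = 1
λ² - (-2)λ + (1) = 0
λ = (-2 ± √((-2)² - 4·(1))) / 2 = (-2 ± √0) / 2
Solving: λ = -1, -1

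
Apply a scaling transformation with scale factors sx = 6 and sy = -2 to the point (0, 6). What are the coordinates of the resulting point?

Scaling matrix:
[[6, 0], [0, -2]]
Result: (0 × 6, 6 × -2) = (0, -12)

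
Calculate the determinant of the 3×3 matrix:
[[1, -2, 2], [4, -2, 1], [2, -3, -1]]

Expansion along first row:
det = 1·det([[-2,1],[-3,-1]]) - -2·det([[4,1],[2,-1]]) + 2·det([[4,-2],[2,-3]])
    = 1·(-2·-1 - 1·-3) - -2·(4·-1 - 1·2) + 2·(4·-3 - -2·2)
    = 1·5 - -2·-6 + 2·-8
    = 5 + -12 + -16 = -23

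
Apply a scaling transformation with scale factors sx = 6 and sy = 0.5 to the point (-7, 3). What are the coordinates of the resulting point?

Scaling matrix:
[[6, 0], [0, 0.50]]
Result: (-7 × 6, 3 × 0.5) = (-42, 1.5)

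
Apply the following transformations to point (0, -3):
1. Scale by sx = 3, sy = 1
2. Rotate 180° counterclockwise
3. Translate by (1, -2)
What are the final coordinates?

Step 1: Scale → (0, -3)
Step 2: Rotate 180° → (0, 3)
Step 3: Translate → (1, 1)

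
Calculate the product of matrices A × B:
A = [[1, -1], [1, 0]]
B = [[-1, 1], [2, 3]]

Matrix multiplication:
C[0][0] = 1×-1 + -1×2 = -3
C[0][1] = 1×1 + -1×3 = -2
C[1][0] = 1×-1 + 0×2 = -1
C[1][1] = 1×1 + 0×3 = 1
Result: [[-3, -2], [-1, 1]]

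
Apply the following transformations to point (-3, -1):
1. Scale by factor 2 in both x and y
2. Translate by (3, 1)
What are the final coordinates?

Step 1: Scale (-3, -1) by 2 → (-6, -2)
Step 2: Translate by (3, 1) → (-3, -1)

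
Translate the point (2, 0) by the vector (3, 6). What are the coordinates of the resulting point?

Translation by (3, 6) (homogeneous matrix [[1, 0, 3], [0, 1, 6], [0, 0, 1]]):
x' = 2 + 3 = 5
y' = 0 + 6 = 6
Result: (5, 6)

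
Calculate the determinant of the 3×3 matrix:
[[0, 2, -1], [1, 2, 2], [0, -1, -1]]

Expansion along first row:
det = 0·det([[2,2],[-1,-1]]) - 2·det([[1,2],[0,-1]]) + -1·det([[1,2],[0,-1]])
    = 0·(2·-1 - 2·-1) - 2·(1·-1 - 2·0) + -1·(1·-1 - 2·0)
    = 0·0 - 2·-1 + -1·-1
    = 0 + 2 + 1 = 3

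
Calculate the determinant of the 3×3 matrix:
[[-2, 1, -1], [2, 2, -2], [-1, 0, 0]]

Expansion along first row:
det = -2·det([[2,-2],[0,0]]) - 1·det([[2,-2],[-1,0]]) + -1·det([[2,2],[-1,0]])
    = -2·(2·0 - -2·0) - 1·(2·0 - -2·-1) + -1·(2·0 - 2·-1)
    = -2·0 - 1·-2 + -1·2
    = 0 + 2 + -2 = 0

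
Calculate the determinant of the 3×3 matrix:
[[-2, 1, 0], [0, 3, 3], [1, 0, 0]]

Expansion along first row:
det = -2·det([[3,3],[0,0]]) - 1·det([[0,3],[1,0]]) + 0·det([[0,3],[1,0]])
    = -2·(3·0 - 3·0) - 1·(0·0 - 3·1) + 0·(0·0 - 3·1)
    = -2·0 - 1·-3 + 0·-3
    = 0 + 3 + 0 = 3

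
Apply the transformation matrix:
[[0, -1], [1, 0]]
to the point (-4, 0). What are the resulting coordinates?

Matrix multiplication:
[[0, -1], [1, 0]] × [-4, 0]ᵀ
= [(0)(-4) + (-1)(0), (1)(-4) + (0)(0)]ᵀ
= [0, -4]ᵀ
Result: (0, -4)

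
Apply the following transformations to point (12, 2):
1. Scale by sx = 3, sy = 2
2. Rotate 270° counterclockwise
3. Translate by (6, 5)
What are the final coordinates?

Step 1: Scale → (36, 4)
Step 2: Rotate 270° → (4, -36)
Step 3: Translate → (10, -31)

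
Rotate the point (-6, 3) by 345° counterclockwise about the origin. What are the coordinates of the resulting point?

Rotation matrix for 345°: [[cos 345°, -sin 345°], [sin 345°, cos 345°]] ≈ [[0.965926, 0.258819], [-0.258819, 0.965926]]
[[0.965926, 0.258819], [-0.258819, 0.965926]] × [-6, 3]ᵀ ≈ [-5.0191, 4.4507]ᵀ
Result: (-5.0191, 4.4507)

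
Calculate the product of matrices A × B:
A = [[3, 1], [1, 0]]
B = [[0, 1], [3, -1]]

Matrix multiplication:
C[0][0] = 3×0 + 1×3 = 3
C[0][1] = 3×1 + 1×-1 = 2
C[1][0] = 1×0 + 0×3 = 0
C[1][1] = 1×1 + 0×-1 = 1
Result: [[3, 2], [0, 1]]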